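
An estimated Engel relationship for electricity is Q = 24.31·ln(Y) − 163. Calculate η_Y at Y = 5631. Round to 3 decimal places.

At Y = 5631: Q = 46.942.
dQ/dY = 24.31/Y = 0.00431717 at this income.
η = (dQ/dY)·(Y/Q) = 0.00431717 × (5631/46.942) = 0.518.

0.518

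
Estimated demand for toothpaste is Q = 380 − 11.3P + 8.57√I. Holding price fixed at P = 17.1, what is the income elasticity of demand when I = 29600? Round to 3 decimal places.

At P = 17.1, I = 29600: Q = 1661.209.
Holding P constant, ∂Q/∂I = 8.57/(2√I) = 0.0249061.
η_I = (∂Q/∂I)·(I/Q) = 0.0249061 × (29600/1661.209) = 0.444.

0.444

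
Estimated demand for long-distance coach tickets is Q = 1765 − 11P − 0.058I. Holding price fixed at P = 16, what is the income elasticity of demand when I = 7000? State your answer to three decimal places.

-0.343

At P = 16, I = 7000: Q = 1183.000.
Holding P constant, ∂Q/∂I = −0.058.
η_I = (∂Q/∂I)·(I/Q) = -0.058 × (7000/1183.000) = -0.343.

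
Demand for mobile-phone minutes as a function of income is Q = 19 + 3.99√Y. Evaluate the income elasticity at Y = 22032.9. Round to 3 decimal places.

0.484

At Y = 22032.9: Q = 611.255.
dQ/dY = 3.99/(2√Y) = 0.0134402 at this income.
η = (dQ/dY)·(Y/Q) = 0.0134402 × (22032.9/611.255) = 0.484.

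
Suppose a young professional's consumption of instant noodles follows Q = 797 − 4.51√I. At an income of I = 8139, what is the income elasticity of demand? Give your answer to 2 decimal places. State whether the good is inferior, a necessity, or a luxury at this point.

-0.52 (inferior good)

At I = 8139: Q = 390.124.
dQ/dI = -4.51/(2√I) = -0.0249955 at this income.
η = (dQ/dI)·(I/Q) = -0.0249955 × (8139/390.124) = -0.52.
Since η < 0, the good is an inferior good.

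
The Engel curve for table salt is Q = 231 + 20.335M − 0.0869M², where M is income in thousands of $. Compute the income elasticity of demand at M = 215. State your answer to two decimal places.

At M = 215: Q = 586.0725.
dQ/dM = 20.335 − 0.1738M = -17.03200.
η = (dQ/dM)·(M/Q) = -17.03200 × (215/586.0725) = -6.25.

-6.25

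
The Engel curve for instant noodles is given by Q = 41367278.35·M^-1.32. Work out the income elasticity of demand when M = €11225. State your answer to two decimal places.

-1.32

For Q = A·M^β the income elasticity is constant and equal to β.
Here β = -1.32, so η = -1.32.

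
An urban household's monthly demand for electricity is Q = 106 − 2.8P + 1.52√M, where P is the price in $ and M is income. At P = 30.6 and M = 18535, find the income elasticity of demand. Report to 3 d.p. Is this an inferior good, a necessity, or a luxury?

At P = 30.6, M = 18535: Q = 227.258.
Holding P constant, ∂Q/∂M = 1.52/(2√M) = 0.00558235.
η_M = (∂Q/∂M)·(M/Q) = 0.00558235 × (18535/227.258) = 0.455.
Since 0 < η < 1, this is a necessity.

0.455 (necessity)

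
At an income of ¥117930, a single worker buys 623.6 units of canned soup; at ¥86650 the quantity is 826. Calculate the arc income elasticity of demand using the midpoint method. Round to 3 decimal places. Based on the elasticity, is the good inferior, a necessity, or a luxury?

-0.913 (inferior good)

ΔQ = 826 − 623.6 = 202.4; midpoint Q̄ = (623.6 + 826)/2 = 724.8.
ΔI = 86650 − 117930 = -31280; midpoint Ī = (117930 + 86650)/2 = 102290.
η = (ΔQ/Q̄) ÷ (ΔI/Ī) = (202.4/724.8) ÷ (-31280/102290) = -0.913.
η < 0 ⇒ inferior good.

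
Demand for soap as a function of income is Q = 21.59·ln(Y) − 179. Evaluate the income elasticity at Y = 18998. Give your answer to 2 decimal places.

0.64

At Y = 18998: Q = 33.707.
dQ/dY = 21.59/Y = 0.00113644 at this income.
η = (dQ/dY)·(Y/Q) = 0.00113644 × (18998/33.707) = 0.64.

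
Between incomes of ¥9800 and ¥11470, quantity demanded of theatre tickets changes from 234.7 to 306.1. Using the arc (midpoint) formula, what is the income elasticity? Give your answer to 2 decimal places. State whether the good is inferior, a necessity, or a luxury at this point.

1.68 (luxury)

ΔQ = 306.1 − 234.7 = 71.4; midpoint Q̄ = (234.7 + 306.1)/2 = 270.4.
ΔI = 11470 − 9800 = 1670; midpoint Ī = (9800 + 11470)/2 = 10635.
η = (ΔQ/Q̄) ÷ (ΔI/Ī) = (71.4/270.4) ÷ (1670/10635) = 1.68.
η > 1 ⇒ luxury.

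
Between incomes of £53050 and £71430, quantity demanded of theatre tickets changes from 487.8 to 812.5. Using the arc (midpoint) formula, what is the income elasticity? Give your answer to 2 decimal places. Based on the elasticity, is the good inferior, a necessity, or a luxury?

1.69 (luxury)

ΔQ = 812.5 − 487.8 = 324.7; midpoint Q̄ = (487.8 + 812.5)/2 = 650.15.
ΔI = 71430 − 53050 = 18380; midpoint Ī = (53050 + 71430)/2 = 62240.
η = (ΔQ/Q̄) ÷ (ΔI/Ī) = (324.7/650.15) ÷ (18380/62240) = 1.69.
η > 1 ⇒ luxury.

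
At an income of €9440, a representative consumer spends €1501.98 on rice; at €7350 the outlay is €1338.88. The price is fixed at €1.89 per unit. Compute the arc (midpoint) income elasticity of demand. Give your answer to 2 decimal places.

0.46

With a constant price, Q₁ = 1501.98/1.89 = 794.698 and Q₂ = 1338.88/1.89 = 708.402 (equivalently, work directly with expenditure since P cancels).
Midpoint %ΔQ = (1338.88 − 1501.98)/1420.43 = -0.11482; midpoint %ΔI = (7350 − 9440)/8395 = -0.24896.
η = -0.11482 / -0.24896 = 0.46.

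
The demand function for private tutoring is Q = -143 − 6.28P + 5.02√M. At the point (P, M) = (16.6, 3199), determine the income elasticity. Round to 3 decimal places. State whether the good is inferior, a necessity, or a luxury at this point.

At P = 16.6, M = 3199: Q = 36.682.
Holding P constant, ∂Q/∂M = 5.02/(2√M) = 0.0443779.
η_M = (∂Q/∂M)·(M/Q) = 0.0443779 × (3199/36.682) = 3.870.
Since η > 1, this is a luxury.

3.870 (luxury)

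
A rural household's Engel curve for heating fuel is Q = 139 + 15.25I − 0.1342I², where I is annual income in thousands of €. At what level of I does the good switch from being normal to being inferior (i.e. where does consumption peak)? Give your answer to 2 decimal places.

56.82

dQ/dI = 15.25 − 0.2684I.
The good is inferior where dQ/dI < 0. Setting dQ/dI = 0 gives I = 15.25 / 0.2684 = 56.82.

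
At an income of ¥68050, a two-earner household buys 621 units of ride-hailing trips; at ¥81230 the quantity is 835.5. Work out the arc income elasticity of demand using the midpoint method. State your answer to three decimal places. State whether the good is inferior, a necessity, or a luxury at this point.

ΔQ = 835.5 − 621 = 214.5; midpoint Q̄ = (621 + 835.5)/2 = 728.25.
ΔI = 81230 − 68050 = 13180; midpoint Ī = (68050 + 81230)/2 = 74640.
η = (ΔQ/Q̄) ÷ (ΔI/Ī) = (214.5/728.25) ÷ (13180/74640) = 1.668.
η > 1 ⇒ luxury.

1.668 (luxury)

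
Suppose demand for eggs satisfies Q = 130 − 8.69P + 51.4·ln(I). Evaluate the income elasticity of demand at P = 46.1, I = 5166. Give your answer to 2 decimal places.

At P = 46.1, I = 5166: Q = 168.853.
Holding P constant, ∂Q/∂I = 51.4/I = 0.00994967.
η_I = (∂Q/∂I)·(I/Q) = 0.00994967 × (5166/168.853) = 0.30.

0.30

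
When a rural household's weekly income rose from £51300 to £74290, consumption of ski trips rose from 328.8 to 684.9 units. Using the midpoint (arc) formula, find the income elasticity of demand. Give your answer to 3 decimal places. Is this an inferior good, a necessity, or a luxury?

1.919 (luxury)

ΔQ = 684.9 − 328.8 = 356.1; midpoint Q̄ = (328.8 + 684.9)/2 = 506.85.
ΔI = 74290 − 51300 = 22990; midpoint Ī = (51300 + 74290)/2 = 62795.
η = (ΔQ/Q̄) ÷ (ΔI/Ī) = (356.1/506.85) ÷ (22990/62795) = 1.919.
η > 1 ⇒ luxury.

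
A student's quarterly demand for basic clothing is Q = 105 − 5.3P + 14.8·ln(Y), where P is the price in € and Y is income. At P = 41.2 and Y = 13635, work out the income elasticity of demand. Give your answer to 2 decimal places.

0.54

At P = 41.2, Y = 13635: Q = 27.542.
Holding P constant, ∂Q/∂Y = 14.8/Y = 0.00108544.
η_Y = (∂Q/∂Y)·(Y/Q) = 0.00108544 × (13635/27.542) = 0.54.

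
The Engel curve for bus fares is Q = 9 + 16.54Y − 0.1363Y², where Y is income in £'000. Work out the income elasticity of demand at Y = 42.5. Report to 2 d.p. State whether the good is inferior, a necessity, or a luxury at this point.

0.45 (necessity)

At Y = 42.5: Q = 465.7581.
dQ/dY = 16.54 − 0.2726Y = 4.95450.
η = (dQ/dY)·(Y/Q) = 4.95450 × (42.5/465.7581) = 0.45.
0 < η < 1 ⇒ necessity.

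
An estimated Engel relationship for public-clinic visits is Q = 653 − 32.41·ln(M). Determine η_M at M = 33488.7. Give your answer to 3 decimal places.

At M = 33488.7: Q = 315.321.
dQ/dM = -32.41/M = -0.000967789 at this income.
η = (dQ/dM)·(M/Q) = -0.000967789 × (33488.7/315.321) = -0.103.

-0.103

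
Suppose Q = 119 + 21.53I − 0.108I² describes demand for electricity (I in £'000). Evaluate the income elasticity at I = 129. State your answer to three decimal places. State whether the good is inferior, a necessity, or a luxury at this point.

-0.743 (inferior good)

At I = 129: Q = 1099.1420.
dQ/dI = 21.53 − 0.216I = -6.33400.
η = (dQ/dI)·(I/Q) = -6.33400 × (129/1099.1420) = -0.743.
η < 0 ⇒ inferior good.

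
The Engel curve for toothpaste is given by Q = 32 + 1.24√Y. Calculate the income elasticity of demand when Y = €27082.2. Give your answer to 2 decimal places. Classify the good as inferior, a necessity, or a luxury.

0.43 (necessity)

At Y = 27082.2: Q = 236.063.
dQ/dY = 1.24/(2√Y) = 0.00376747 at this income.
η = (dQ/dY)·(Y/Q) = 0.00376747 × (27082.2/236.063) = 0.43.
Since 0 < η < 1, the good is a necessity.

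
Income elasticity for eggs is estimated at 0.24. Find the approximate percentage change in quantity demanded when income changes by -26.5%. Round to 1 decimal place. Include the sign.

%ΔQ ≈ η × %ΔI = 0.24 × (-26.5%) = -6.4%.

-6.4%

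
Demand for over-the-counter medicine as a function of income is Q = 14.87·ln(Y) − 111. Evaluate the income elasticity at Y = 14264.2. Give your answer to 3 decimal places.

0.476

At Y = 14264.2: Q = 31.239.
dQ/dY = 14.87/Y = 0.00104247 at this income.
η = (dQ/dY)·(Y/Q) = 0.00104247 × (14264.2/31.239) = 0.476.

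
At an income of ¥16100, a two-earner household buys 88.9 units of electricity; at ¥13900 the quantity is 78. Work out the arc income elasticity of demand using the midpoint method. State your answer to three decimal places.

ΔQ = 78 − 88.9 = -10.9; midpoint Q̄ = (88.9 + 78)/2 = 83.45.
ΔI = 13900 − 16100 = -2200; midpoint Ī = (16100 + 13900)/2 = 15000.
η = (ΔQ/Q̄) ÷ (ΔI/Ī) = (-10.9/83.45) ÷ (-2200/15000) = 0.891.

0.891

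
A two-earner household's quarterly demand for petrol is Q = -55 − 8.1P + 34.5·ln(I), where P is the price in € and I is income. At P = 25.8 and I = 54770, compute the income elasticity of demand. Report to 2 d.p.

At P = 25.8, I = 54770: Q = 112.446.
Holding P constant, ∂Q/∂I = 34.5/I = 0.000629907.
η_I = (∂Q/∂I)·(I/Q) = 0.000629907 × (54770/112.446) = 0.31.

0.31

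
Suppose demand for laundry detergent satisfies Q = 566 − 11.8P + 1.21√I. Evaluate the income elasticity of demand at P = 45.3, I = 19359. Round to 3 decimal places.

At P = 45.3, I = 19359: Q = 199.815.
Holding P constant, ∂Q/∂I = 1.21/(2√I) = 0.00434824.
η_I = (∂Q/∂I)·(I/Q) = 0.00434824 × (19359/199.815) = 0.421.

0.421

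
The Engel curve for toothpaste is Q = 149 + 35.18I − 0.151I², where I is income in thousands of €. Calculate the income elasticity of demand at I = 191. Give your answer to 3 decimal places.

At I = 191: Q = 1359.7490.
dQ/dI = 35.18 − 0.302I = -22.50200.
η = (dQ/dI)·(I/Q) = -22.50200 × (191/1359.7490) = -3.161.

-3.161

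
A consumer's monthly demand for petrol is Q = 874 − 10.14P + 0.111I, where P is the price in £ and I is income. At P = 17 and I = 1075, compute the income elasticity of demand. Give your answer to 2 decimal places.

At P = 17, I = 1075: Q = 820.945.
Holding P constant, ∂Q/∂I = 0.111.
η_I = (∂Q/∂I)·(I/Q) = 0.111 × (1075/820.945) = 0.15.

0.15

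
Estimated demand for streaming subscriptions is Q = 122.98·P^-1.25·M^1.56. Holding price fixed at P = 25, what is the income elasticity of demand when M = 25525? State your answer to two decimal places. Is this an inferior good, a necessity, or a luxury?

For a multiplicative demand Q = A·P^α·M^β, the income elasticity is β everywhere.
Here β = 1.56, so η = 1.56.
Since η > 1, this is a luxury.

1.56 (luxury)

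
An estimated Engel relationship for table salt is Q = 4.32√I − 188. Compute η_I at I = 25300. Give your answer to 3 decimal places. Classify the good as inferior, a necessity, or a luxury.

At I = 25300: Q = 499.138.
dQ/dI = 4.32/(2√I) = 0.0135798 at this income.
η = (dQ/dI)·(I/Q) = 0.0135798 × (25300/499.138) = 0.688.
Since 0 < η < 1, the good is a necessity.

0.688 (necessity)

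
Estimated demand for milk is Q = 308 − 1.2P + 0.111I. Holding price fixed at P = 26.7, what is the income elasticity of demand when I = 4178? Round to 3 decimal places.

At P = 26.7, I = 4178: Q = 739.718.
Holding P constant, ∂Q/∂I = 0.111.
η_I = (∂Q/∂I)·(I/Q) = 0.111 × (4178/739.718) = 0.627.

0.627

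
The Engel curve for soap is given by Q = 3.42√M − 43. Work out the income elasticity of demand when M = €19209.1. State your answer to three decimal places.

At M = 19209.1: Q = 431.001.
dQ/dM = 3.42/(2√M) = 0.0123379 at this income.
η = (dQ/dM)·(M/Q) = 0.0123379 × (19209.1/431.001) = 0.550.

0.550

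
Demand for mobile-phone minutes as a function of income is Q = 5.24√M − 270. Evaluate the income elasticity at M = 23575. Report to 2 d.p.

At M = 23575: Q = 534.558.
dQ/dM = 5.24/(2√M) = 0.0170638 at this income.
η = (dQ/dM)·(M/Q) = 0.0170638 × (23575/534.558) = 0.75.

0.75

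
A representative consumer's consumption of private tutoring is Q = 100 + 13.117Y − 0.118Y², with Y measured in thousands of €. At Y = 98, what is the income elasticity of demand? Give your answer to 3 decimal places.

At Y = 98: Q = 252.1940.
dQ/dY = 13.117 − 0.236Y = -10.01100.
η = (dQ/dY)·(Y/Q) = -10.01100 × (98/252.1940) = -3.890.

-3.890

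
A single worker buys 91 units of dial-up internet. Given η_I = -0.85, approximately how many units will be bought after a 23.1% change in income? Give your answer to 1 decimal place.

73.1

%ΔQ ≈ η × %ΔI = -0.85 × 23.1% = -19.635%.
New Q ≈ 91 × (1 − 0.19635) = 73.1.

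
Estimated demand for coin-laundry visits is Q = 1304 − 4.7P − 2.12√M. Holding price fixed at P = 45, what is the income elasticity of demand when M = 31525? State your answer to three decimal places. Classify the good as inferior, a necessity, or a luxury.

-0.263 (inferior good)

At P = 45, M = 31525: Q = 716.088.
Holding P constant, ∂Q/∂M = -2.12/(2√M) = -0.00597005.
η_M = (∂Q/∂M)·(M/Q) = -0.00597005 × (31525/716.088) = -0.263.
Since η < 0, this is an inferior good.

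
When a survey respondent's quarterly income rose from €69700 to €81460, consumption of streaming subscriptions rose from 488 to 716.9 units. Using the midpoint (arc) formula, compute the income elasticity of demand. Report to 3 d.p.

ΔQ = 716.9 − 488 = 228.9; midpoint Q̄ = (488 + 716.9)/2 = 602.45.
ΔI = 81460 − 69700 = 11760; midpoint Ī = (69700 + 81460)/2 = 75580.
η = (ΔQ/Q̄) ÷ (ΔI/Ī) = (228.9/602.45) ÷ (11760/75580) = 2.442.

2.442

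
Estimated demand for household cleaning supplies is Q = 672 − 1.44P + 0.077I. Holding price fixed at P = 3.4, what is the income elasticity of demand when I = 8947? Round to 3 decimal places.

At P = 3.4, I = 8947: Q = 1356.023.
Holding P constant, ∂Q/∂I = 0.077.
η_I = (∂Q/∂I)·(I/Q) = 0.077 × (8947/1356.023) = 0.508.

0.508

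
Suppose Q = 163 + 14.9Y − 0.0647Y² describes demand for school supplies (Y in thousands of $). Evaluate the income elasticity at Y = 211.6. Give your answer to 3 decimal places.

At Y = 211.6: Q = 418.9260.
dQ/dY = 14.9 − 0.1294Y = -12.48104.
η = (dQ/dY)·(Y/Q) = -12.48104 × (211.6/418.9260) = -6.304.

-6.304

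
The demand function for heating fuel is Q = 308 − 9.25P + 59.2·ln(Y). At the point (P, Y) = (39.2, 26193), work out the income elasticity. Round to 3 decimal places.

0.108

At P = 39.2, Y = 26193: Q = 547.656.
Holding P constant, ∂Q/∂Y = 59.2/Y = 0.00226015.
η_Y = (∂Q/∂Y)·(Y/Q) = 0.00226015 × (26193/547.656) = 0.108.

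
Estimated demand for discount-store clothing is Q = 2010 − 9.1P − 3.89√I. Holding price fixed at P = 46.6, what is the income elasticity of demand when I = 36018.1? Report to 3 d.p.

-0.435

At P = 46.6, I = 36018.1: Q = 847.679.
Holding P constant, ∂Q/∂I = -3.89/(2√I) = -0.0102485.
η_I = (∂Q/∂I)·(I/Q) = -0.0102485 × (36018.1/847.679) = -0.435.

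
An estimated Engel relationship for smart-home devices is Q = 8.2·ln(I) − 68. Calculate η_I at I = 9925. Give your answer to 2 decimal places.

At I = 9925: Q = 7.463.
dQ/dI = 8.2/I = 0.000826196 at this income.
η = (dQ/dI)·(I/Q) = 0.000826196 × (9925/7.463) = 1.10.

1.10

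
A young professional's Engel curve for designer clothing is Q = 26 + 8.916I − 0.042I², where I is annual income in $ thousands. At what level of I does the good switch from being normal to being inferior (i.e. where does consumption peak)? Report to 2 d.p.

dQ/dI = 8.916 − 0.084I.
The good is inferior where dQ/dI < 0. Setting dQ/dI = 0 gives I = 8.916 / 0.084 = 106.14.

106.14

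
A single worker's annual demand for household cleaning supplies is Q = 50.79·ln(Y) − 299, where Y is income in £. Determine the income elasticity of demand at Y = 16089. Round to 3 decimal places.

0.263

At Y = 16089: Q = 192.946.
dQ/dY = 50.79/Y = 0.00315682 at this income.
η = (dQ/dY)·(Y/Q) = 0.00315682 × (16089/192.946) = 0.263.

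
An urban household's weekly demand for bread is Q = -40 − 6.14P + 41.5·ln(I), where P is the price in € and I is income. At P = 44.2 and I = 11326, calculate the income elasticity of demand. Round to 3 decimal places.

0.546

At P = 44.2, I = 11326: Q = 76.009.
Holding P constant, ∂Q/∂I = 41.5/I = 0.00366414.
η_I = (∂Q/∂I)·(I/Q) = 0.00366414 × (11326/76.009) = 0.546.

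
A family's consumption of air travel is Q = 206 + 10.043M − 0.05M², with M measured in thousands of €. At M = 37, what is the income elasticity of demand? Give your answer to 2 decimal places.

At M = 37: Q = 509.1410.
dQ/dM = 10.043 − 0.1M = 6.34300.
η = (dQ/dM)·(M/Q) = 6.34300 × (37/509.1410) = 0.46.

0.46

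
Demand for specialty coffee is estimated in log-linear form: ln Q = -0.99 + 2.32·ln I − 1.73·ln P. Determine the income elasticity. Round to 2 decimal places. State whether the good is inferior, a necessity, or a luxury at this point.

In a log-linear demand, the coefficient on ln I is the income elasticity.
So η = 2.32.
η > 1 ⇒ luxury.

2.32 (luxury)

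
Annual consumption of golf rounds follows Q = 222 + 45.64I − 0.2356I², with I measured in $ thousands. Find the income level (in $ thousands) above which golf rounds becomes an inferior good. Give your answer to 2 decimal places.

96.86

dQ/dI = 45.64 − 0.4712I.
The good is inferior where dQ/dI < 0. Setting dQ/dI = 0 gives I = 45.64 / 0.4712 = 96.86.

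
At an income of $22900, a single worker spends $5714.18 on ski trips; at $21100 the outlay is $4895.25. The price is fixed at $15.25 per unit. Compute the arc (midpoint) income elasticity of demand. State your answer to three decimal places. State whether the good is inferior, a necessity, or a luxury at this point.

With a constant price, Q₁ = 5714.18/15.25 = 374.700 and Q₂ = 4895.25/15.25 = 321.000 (equivalently, work directly with expenditure since P cancels).
Midpoint %ΔQ = (4895.25 − 5714.18)/5304.72 = -0.15438; midpoint %ΔI = (21100 − 22900)/22000 = -0.08182.
η = -0.15438 / -0.08182 = 1.887.
η > 1 ⇒ luxury.

1.887 (luxury)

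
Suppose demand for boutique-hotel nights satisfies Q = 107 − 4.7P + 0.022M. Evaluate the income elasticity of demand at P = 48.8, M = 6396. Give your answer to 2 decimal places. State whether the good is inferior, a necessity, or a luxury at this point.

At P = 48.8, M = 6396: Q = 18.352.
Holding P constant, ∂Q/∂M = 0.022.
η_M = (∂Q/∂M)·(M/Q) = 0.022 × (6396/18.352) = 7.67.
Since η > 1, this is a luxury.

7.67 (luxury)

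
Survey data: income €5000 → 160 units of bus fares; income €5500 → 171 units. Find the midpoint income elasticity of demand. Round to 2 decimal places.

ΔQ = 171 − 160 = 11; midpoint Q̄ = (160 + 171)/2 = 165.5.
ΔI = 5500 − 5000 = 500; midpoint Ī = (5000 + 5500)/2 = 5250.
η = (ΔQ/Q̄) ÷ (ΔI/Ī) = (11/165.5) ÷ (500/5250) = 0.70.

0.70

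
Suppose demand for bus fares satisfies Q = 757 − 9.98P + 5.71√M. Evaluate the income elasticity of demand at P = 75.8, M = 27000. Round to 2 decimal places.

0.50

At P = 75.8, M = 27000: Q = 938.765.
Holding P constant, ∂Q/∂M = 5.71/(2√M) = 0.017375.
η_M = (∂Q/∂M)·(M/Q) = 0.017375 × (27000/938.765) = 0.50.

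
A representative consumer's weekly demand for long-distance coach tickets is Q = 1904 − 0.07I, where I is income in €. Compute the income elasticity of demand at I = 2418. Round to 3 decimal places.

At I = 2418: Q = 1734.740.
dQ/dI = −0.07.
η = (dQ/dI)·(I/Q) = -0.07 × (2418/1734.740) = -0.098.

-0.098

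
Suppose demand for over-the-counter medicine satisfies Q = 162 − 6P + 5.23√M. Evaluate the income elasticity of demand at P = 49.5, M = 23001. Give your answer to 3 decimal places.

At P = 49.5, M = 23001: Q = 658.186.
Holding P constant, ∂Q/∂M = 5.23/(2√M) = 0.0172424.
η_M = (∂Q/∂M)·(M/Q) = 0.0172424 × (23001/658.186) = 0.603.

0.603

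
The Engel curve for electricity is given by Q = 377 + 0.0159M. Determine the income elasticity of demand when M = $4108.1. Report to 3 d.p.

At M = 4108.1: Q = 442.319.
dQ/dM = 0.0159.
η = (dQ/dM)·(M/Q) = 0.0159 × (4108.1/442.319) = 0.148.

0.148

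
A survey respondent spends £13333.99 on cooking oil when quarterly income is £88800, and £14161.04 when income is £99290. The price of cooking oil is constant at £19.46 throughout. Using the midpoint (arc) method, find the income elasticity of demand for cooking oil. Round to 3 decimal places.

0.539

With a constant price, Q₁ = 13333.99/19.46 = 685.200 and Q₂ = 14161.04/19.46 = 727.700 (equivalently, work directly with expenditure since P cancels).
Midpoint %ΔQ = (14161.04 − 13333.99)/13747.52 = 0.06016; midpoint %ΔI = (99290 − 88800)/94045 = 0.11154.
η = 0.06016 / 0.11154 = 0.539.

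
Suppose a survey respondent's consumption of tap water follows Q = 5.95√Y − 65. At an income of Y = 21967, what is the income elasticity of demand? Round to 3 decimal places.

At Y = 21967: Q = 816.865.
dQ/dY = 5.95/(2√Y) = 0.0200725 at this income.
η = (dQ/dY)·(Y/Q) = 0.0200725 × (21967/816.865) = 0.540.

0.540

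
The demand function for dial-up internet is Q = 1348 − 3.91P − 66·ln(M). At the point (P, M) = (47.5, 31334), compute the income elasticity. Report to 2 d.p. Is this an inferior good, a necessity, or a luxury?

At P = 47.5, M = 31334: Q = 479.013.
Holding P constant, ∂Q/∂M = -66/M = -0.00210634.
η_M = (∂Q/∂M)·(M/Q) = -0.00210634 × (31334/479.013) = -0.14.
Since η < 0, this is an inferior good.

-0.14 (inferior good)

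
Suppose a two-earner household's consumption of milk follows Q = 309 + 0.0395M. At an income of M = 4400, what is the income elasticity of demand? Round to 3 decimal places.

0.360

At M = 4400: Q = 482.800.
dQ/dM = 0.0395.
η = (dQ/dM)·(M/Q) = 0.0395 × (4400/482.800) = 0.360.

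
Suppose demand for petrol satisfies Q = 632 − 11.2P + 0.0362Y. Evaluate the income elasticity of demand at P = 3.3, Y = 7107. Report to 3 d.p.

At P = 3.3, Y = 7107: Q = 852.313.
Holding P constant, ∂Q/∂Y = 0.0362.
η_Y = (∂Q/∂Y)·(Y/Q) = 0.0362 × (7107/852.313) = 0.302.

0.302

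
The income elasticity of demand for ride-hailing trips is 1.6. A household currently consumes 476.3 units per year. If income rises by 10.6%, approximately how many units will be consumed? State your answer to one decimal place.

557.1

%ΔQ ≈ η × %ΔI = 1.6 × 10.6% = 16.96%.
New Q ≈ 476.3 × (1 + 0.1696) = 557.1.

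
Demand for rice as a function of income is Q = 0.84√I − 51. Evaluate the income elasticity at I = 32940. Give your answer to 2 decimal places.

0.75

At I = 32940: Q = 101.455.
dQ/dI = 0.84/(2√I) = 0.00231413 at this income.
η = (dQ/dI)·(I/Q) = 0.00231413 × (32940/101.455) = 0.75.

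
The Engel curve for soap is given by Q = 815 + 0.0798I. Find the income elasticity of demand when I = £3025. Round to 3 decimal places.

At I = 3025: Q = 1056.395.
dQ/dI = 0.0798.
η = (dQ/dI)·(I/Q) = 0.0798 × (3025/1056.395) = 0.229.

0.229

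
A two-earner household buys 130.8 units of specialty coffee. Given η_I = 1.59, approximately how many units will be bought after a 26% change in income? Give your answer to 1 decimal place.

%ΔQ ≈ η × %ΔI = 1.59 × 26% = 41.34%.
New Q ≈ 130.8 × (1 + 0.4134) = 184.9.

184.9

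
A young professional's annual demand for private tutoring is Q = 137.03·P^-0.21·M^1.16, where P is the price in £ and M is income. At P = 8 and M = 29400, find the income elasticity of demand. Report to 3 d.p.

1.160

For a multiplicative demand Q = A·P^α·M^β, the income elasticity is β everywhere.
Here β = 1.16, so η = 1.160.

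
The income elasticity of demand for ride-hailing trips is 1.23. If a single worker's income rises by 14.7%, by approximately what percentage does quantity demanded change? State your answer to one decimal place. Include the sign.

%ΔQ ≈ η × %ΔI = 1.23 × 14.7% = 18.1%.

18.1%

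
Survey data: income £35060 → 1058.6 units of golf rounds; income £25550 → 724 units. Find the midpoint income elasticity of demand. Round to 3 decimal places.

ΔQ = 724 − 1058.6 = -334.6; midpoint Q̄ = (1058.6 + 724)/2 = 891.3.
ΔI = 25550 − 35060 = -9510; midpoint Ī = (35060 + 25550)/2 = 30305.
η = (ΔQ/Q̄) ÷ (ΔI/Ī) = (-334.6/891.3) ÷ (-9510/30305) = 1.196.

1.196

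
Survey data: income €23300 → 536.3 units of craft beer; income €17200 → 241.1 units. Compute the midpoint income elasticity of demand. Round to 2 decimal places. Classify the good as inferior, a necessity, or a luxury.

2.52 (luxury)

ΔQ = 241.1 − 536.3 = -295.2; midpoint Q̄ = (536.3 + 241.1)/2 = 388.7.
ΔI = 17200 − 23300 = -6100; midpoint Ī = (23300 + 17200)/2 = 20250.
η = (ΔQ/Q̄) ÷ (ΔI/Ī) = (-295.2/388.7) ÷ (-6100/20250) = 2.52.
η > 1 ⇒ luxury.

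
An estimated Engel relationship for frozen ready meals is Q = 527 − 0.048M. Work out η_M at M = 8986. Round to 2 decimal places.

At M = 8986: Q = 95.672.
dQ/dM = −0.048.
η = (dQ/dM)·(M/Q) = -0.048 × (8986/95.672) = -4.51.

-4.51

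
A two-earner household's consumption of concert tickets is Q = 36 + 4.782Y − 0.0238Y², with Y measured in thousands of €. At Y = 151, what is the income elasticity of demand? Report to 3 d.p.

At Y = 151: Q = 215.4182.
dQ/dY = 4.782 − 0.0476Y = -2.40560.
η = (dQ/dY)·(Y/Q) = -2.40560 × (151/215.4182) = -1.686.

-1.686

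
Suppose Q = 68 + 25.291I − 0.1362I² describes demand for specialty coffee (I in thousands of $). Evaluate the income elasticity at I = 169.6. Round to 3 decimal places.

-8.065

At I = 169.6: Q = 439.6750.
dQ/dI = 25.291 − 0.2724I = -20.90804.
η = (dQ/dI)·(I/Q) = -20.90804 × (169.6/439.6750) = -8.065.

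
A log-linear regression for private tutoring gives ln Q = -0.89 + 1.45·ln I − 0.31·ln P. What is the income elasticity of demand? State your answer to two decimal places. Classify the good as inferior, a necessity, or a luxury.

In a log-linear demand, the coefficient on ln I is the income elasticity.
So η = 1.45.
η > 1 ⇒ luxury.

1.45 (luxury)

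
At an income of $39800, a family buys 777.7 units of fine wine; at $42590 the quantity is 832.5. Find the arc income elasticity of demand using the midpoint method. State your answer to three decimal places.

1.005

ΔQ = 832.5 − 777.7 = 54.8; midpoint Q̄ = (777.7 + 832.5)/2 = 805.1.
ΔI = 42590 − 39800 = 2790; midpoint Ī = (39800 + 42590)/2 = 41195.
η = (ΔQ/Q̄) ÷ (ΔI/Ī) = (54.8/805.1) ÷ (2790/41195) = 1.005.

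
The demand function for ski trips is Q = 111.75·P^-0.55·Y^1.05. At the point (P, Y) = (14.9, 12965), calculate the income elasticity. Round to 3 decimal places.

For a multiplicative demand Q = A·P^α·Y^β, the income elasticity is β everywhere.
Here β = 1.05, so η = 1.050.

1.050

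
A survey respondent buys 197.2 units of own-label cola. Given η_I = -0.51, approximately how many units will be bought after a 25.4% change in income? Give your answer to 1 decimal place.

171.7

%ΔQ ≈ η × %ΔI = -0.51 × 25.4% = -12.954%.
New Q ≈ 197.2 × (1 − 0.12954) = 171.7.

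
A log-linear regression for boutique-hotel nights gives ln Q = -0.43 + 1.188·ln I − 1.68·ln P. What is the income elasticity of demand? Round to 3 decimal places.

1.188

In a log-linear demand, the coefficient on ln I is the income elasticity.
So η = 1.188.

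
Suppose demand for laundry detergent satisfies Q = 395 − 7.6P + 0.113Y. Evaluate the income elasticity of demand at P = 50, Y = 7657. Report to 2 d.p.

At P = 50, Y = 7657: Q = 880.241.
Holding P constant, ∂Q/∂Y = 0.113.
η_Y = (∂Q/∂Y)·(Y/Q) = 0.113 × (7657/880.241) = 0.98.

0.98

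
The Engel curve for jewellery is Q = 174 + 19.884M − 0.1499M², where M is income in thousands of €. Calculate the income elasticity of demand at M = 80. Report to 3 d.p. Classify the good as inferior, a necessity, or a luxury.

-0.407 (inferior good)

At M = 80: Q = 805.3600.
dQ/dM = 19.884 − 0.2998M = -4.10000.
η = (dQ/dM)·(M/Q) = -4.10000 × (80/805.3600) = -0.407.
η < 0 ⇒ inferior good.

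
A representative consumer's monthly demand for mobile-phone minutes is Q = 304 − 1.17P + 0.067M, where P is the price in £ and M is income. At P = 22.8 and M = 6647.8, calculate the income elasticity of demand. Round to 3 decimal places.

At P = 22.8, M = 6647.8: Q = 722.727.
Holding P constant, ∂Q/∂M = 0.067.
η_M = (∂Q/∂M)·(M/Q) = 0.067 × (6647.8/722.727) = 0.616.

0.616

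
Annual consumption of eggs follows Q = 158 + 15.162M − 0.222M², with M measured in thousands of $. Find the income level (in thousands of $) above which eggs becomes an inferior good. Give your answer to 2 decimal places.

dQ/dM = 15.162 − 0.444M.
The good is inferior where dQ/dM < 0. Setting dQ/dM = 0 gives M = 15.162 / 0.444 = 34.15.

34.15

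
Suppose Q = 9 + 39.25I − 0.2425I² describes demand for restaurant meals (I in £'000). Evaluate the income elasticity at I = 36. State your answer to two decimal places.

At I = 36: Q = 1107.7200.
dQ/dI = 39.25 − 0.485I = 21.79000.
η = (dQ/dI)·(I/Q) = 21.79000 × (36/1107.7200) = 0.71.

0.71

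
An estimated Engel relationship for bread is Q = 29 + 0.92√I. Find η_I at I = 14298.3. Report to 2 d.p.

0.40

At I = 14298.3: Q = 139.009.
dQ/dI = 0.92/(2√I) = 0.00384694 at this income.
η = (dQ/dI)·(I/Q) = 0.00384694 × (14298.3/139.009) = 0.40.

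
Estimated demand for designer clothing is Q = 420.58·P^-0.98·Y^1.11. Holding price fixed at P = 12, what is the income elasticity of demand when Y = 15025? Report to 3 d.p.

1.110

For a multiplicative demand Q = A·P^α·Y^β, the income elasticity is β everywhere.
Here β = 1.11, so η = 1.110.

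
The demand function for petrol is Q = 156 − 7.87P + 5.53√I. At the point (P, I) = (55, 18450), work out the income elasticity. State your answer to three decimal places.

0.792

At P = 55, I = 18450: Q = 474.294.
Holding P constant, ∂Q/∂I = 5.53/(2√I) = 0.0203562.
η_I = (∂Q/∂I)·(I/Q) = 0.0203562 × (18450/474.294) = 0.792.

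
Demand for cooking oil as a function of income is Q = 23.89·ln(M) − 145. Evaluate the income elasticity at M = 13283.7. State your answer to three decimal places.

0.292

At M = 13283.7: Q = 81.819.
dQ/dM = 23.89/M = 0.00179844 at this income.
η = (dQ/dM)·(M/Q) = 0.00179844 × (13283.7/81.819) = 0.292.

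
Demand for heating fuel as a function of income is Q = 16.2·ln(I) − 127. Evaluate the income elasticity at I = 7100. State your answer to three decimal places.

0.972

At I = 7100: Q = 16.659.
dQ/dI = 16.2/I = 0.00228169 at this income.
η = (dQ/dI)·(I/Q) = 0.00228169 × (7100/16.659) = 0.972.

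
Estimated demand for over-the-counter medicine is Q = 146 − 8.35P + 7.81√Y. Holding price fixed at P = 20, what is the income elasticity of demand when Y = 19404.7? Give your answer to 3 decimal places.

0.510

At P = 20, Y = 19404.7: Q = 1066.939.
Holding P constant, ∂Q/∂Y = 7.81/(2√Y) = 0.0280329.
η_Y = (∂Q/∂Y)·(Y/Q) = 0.0280329 × (19404.7/1066.939) = 0.510.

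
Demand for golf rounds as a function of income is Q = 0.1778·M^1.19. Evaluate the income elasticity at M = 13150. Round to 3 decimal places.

1.190

For Q = A·M^β the income elasticity is constant and equal to β.
Here β = 1.19, so η = 1.190.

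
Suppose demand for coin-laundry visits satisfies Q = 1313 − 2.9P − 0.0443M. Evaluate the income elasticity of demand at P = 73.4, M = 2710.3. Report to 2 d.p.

-0.12

At P = 73.4, M = 2710.3: Q = 980.074.
Holding P constant, ∂Q/∂M = −0.0443.
η_M = (∂Q/∂M)·(M/Q) = -0.0443 × (2710.3/980.074) = -0.12.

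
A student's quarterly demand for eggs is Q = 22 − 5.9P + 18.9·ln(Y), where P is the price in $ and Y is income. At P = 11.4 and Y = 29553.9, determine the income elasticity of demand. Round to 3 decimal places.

0.127

At P = 11.4, Y = 29553.9: Q = 149.296.
Holding P constant, ∂Q/∂Y = 18.9/Y = 0.00063951.
η_Y = (∂Q/∂Y)·(Y/Q) = 0.00063951 × (29553.9/149.296) = 0.127.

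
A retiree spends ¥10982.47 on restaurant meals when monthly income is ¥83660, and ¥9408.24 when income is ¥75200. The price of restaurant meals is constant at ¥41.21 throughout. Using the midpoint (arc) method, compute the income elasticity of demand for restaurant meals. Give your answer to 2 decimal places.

With a constant price, Q₁ = 10982.47/41.21 = 266.500 and Q₂ = 9408.24/41.21 = 228.300 (equivalently, work directly with expenditure since P cancels).
Midpoint %ΔQ = (9408.24 − 10982.47)/10195.36 = -0.15441; midpoint %ΔI = (75200 − 83660)/79430 = -0.10651.
η = -0.15441 / -0.10651 = 1.45.

1.45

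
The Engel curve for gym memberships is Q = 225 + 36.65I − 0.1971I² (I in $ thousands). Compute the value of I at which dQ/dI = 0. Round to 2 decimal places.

92.97

dQ/dI = 36.65 − 0.3942I.
The good is inferior where dQ/dI < 0. Setting dQ/dI = 0 gives I = 36.65 / 0.3942 = 92.97.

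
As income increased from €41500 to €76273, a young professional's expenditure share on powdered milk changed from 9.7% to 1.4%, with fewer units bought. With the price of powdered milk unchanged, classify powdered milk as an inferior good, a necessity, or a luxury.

inferior good

Quantity demanded falls as income rises, so η < 0.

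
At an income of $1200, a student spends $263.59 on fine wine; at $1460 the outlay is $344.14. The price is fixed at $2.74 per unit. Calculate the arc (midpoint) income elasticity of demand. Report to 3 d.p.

With a constant price, Q₁ = 263.59/2.74 = 96.201 and Q₂ = 344.14/2.74 = 125.599 (equivalently, work directly with expenditure since P cancels).
Midpoint %ΔQ = (344.14 − 263.59)/303.87 = 0.26508; midpoint %ΔI = (1460 − 1200)/1330 = 0.19549.
η = 0.26508 / 0.19549 = 1.356.

1.356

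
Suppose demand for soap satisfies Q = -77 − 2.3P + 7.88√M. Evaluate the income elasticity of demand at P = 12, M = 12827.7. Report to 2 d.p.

At P = 12, M = 12827.7: Q = 787.884.
Holding P constant, ∂Q/∂M = 7.88/(2√M) = 0.0347874.
η_M = (∂Q/∂M)·(M/Q) = 0.0347874 × (12827.7/787.884) = 0.57.

0.57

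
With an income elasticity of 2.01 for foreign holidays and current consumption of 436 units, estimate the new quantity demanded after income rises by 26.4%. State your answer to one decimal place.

%ΔQ ≈ η × %ΔI = 2.01 × 26.4% = 53.064%.
New Q ≈ 436 × (1 + 0.53064) = 667.4.

667.4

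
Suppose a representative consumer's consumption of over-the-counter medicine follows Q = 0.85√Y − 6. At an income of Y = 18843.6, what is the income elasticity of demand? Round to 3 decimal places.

At Y = 18843.6: Q = 110.681.
dQ/dY = 0.85/(2√Y) = 0.00309604 at this income.
η = (dQ/dY)·(Y/Q) = 0.00309604 × (18843.6/110.681) = 0.527.

0.527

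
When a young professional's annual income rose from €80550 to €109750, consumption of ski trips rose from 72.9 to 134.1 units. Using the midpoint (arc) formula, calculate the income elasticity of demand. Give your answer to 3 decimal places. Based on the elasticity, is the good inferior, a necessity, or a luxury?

1.927 (luxury)

ΔQ = 134.1 − 72.9 = 61.2; midpoint Q̄ = (72.9 + 134.1)/2 = 103.5.
ΔI = 109750 − 80550 = 29200; midpoint Ī = (80550 + 109750)/2 = 95150.
η = (ΔQ/Q̄) ÷ (ΔI/Ī) = (61.2/103.5) ÷ (29200/95150) = 1.927.
η > 1 ⇒ luxury.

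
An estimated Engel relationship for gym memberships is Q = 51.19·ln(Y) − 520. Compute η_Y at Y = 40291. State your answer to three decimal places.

At Y = 40291: Q = 22.813.
dQ/dY = 51.19/Y = 0.00127051 at this income.
η = (dQ/dY)·(Y/Q) = 0.00127051 × (40291/22.813) = 2.244.

2.244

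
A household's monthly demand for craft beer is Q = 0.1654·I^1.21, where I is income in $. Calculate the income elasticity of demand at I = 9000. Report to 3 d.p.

1.210

For Q = A·I^β the income elasticity is constant and equal to β.
Here β = 1.21, so η = 1.210.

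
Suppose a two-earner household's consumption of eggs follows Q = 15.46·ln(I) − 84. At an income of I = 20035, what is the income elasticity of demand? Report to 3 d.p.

0.224

At I = 20035: Q = 69.135.
dQ/dI = 15.46/I = 0.00077165 at this income.
η = (dQ/dI)·(I/Q) = 0.00077165 × (20035/69.135) = 0.224.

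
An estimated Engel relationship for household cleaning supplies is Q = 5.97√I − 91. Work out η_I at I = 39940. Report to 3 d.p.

0.541

At I = 39940: Q = 1102.104.
dQ/dI = 5.97/(2√I) = 0.0149362 at this income.
η = (dQ/dI)·(I/Q) = 0.0149362 × (39940/1102.104) = 0.541.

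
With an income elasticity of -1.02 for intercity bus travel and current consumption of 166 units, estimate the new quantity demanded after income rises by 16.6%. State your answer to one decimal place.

%ΔQ ≈ η × %ΔI = -1.02 × 16.6% = -16.932%.
New Q ≈ 166 × (1 − 0.16932) = 137.9.

137.9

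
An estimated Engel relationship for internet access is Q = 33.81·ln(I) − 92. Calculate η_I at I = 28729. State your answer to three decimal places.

At I = 28729: Q = 255.082.
dQ/dI = 33.81/I = 0.00117686 at this income.
η = (dQ/dI)·(I/Q) = 0.00117686 × (28729/255.082) = 0.133.

0.133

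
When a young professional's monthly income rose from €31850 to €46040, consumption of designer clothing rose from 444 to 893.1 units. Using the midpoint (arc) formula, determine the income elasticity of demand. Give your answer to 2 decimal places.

ΔQ = 893.1 − 444 = 449.1; midpoint Q̄ = (444 + 893.1)/2 = 668.55.
ΔI = 46040 − 31850 = 14190; midpoint Ī = (31850 + 46040)/2 = 38945.
η = (ΔQ/Q̄) ÷ (ΔI/Ī) = (449.1/668.55) ÷ (14190/38945) = 1.84.

1.84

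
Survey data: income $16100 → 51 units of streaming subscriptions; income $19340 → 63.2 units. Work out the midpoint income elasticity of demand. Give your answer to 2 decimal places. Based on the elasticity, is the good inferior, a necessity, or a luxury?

ΔQ = 63.2 − 51 = 12.2; midpoint Q̄ = (51 + 63.2)/2 = 57.1.
ΔI = 19340 − 16100 = 3240; midpoint Ī = (16100 + 19340)/2 = 17720.
η = (ΔQ/Q̄) ÷ (ΔI/Ī) = (12.2/57.1) ÷ (3240/17720) = 1.17.
η > 1 ⇒ luxury.

1.17 (luxury)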